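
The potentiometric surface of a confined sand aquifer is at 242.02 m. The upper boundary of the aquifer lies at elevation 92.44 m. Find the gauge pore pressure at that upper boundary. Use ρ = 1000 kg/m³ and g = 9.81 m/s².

Pressure head at the aquifer top: ψ = h − z = 242.02 − 92.44 = 149.58 m.
P = ρgψ = 1000 × 9.81 × 149.58 = 1467380 Pa ≈ 1470 kPa.

P ≈ 1470 kPa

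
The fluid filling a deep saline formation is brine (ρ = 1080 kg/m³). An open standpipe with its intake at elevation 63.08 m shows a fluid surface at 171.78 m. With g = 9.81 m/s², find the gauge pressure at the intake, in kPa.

P ≈ 1150 kPa

Pressure head ψ = h − z = 171.78 − 63.08 = 108.70 m.
P = ρgψ = 1080 × 9.81 × 108.70 = 1151655 Pa ≈ 1150 kPa.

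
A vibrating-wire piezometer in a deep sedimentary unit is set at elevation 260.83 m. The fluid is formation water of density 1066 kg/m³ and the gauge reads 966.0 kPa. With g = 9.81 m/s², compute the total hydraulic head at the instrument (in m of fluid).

ψ = P/(ρg) = 966.0×1000 / (1066 × 9.81) = 92.37 m.
h = z + ψ = 260.83 + 92.37 = 353.20 m.

h ≈ 353.20 m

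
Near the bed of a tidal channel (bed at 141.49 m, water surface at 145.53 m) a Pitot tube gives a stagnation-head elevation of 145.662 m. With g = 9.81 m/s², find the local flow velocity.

Near the bed, under hydrostatic conditions, the piezometric head (z + ψ) equals the free-surface elevation, 145.53 m.
Velocity head = total − piezometric = 145.662 − 145.53 = 0.132 m.
v = √(2g·h_v) = √(2 × 9.81 × 0.132) = 1.61 m/s.

v ≈ 1.61 m/s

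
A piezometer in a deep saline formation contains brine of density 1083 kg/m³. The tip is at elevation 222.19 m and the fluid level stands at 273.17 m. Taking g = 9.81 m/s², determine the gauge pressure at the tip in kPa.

P ≈ 542 kPa

Pressure head ψ = h − z = 273.17 − 222.19 = 50.98 m.
P = ρgψ = 1083 × 9.81 × 50.98 = 541623 Pa ≈ 542 kPa.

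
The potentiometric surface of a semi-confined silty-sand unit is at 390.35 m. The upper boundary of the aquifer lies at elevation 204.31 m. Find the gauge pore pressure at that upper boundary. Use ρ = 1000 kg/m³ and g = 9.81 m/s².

Pressure head at the aquifer top: ψ = h − z = 390.35 − 204.31 = 186.04 m.
P = ρgψ = 1000 × 9.81 × 186.04 = 1825052 Pa ≈ 1830 kPa.

P ≈ 1830 kPa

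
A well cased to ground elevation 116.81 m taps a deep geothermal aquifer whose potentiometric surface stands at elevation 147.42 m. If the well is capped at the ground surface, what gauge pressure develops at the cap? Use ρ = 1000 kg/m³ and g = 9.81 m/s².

P ≈ 300 kPa

Head above the cap: Δh = 147.42 − 116.81 = 30.61 m.
P = ρgΔh = 1000 × 9.81 × 30.61 = 300284 Pa ≈ 300 kPa.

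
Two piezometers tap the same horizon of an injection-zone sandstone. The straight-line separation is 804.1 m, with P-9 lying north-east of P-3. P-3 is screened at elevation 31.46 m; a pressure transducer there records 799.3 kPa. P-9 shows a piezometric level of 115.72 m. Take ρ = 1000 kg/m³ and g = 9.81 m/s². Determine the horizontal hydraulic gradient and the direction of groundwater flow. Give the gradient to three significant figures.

Pressure head at P-3: ψ = P/(ρg) = 799.3×1000 / (1000 × 9.81) = 81.48 m.
Total head at P-3: h = z + ψ = 31.46 + 81.48 = 112.94 m.
Total head at P-9: h = 115.72 m (water level in the piezometer is the total head).
Head difference: h(P-3) − h(P-9) = 112.94 − 115.72 = -2.78 m.
Hydraulic gradient: i = |Δh| / L = 2.78 / 804.1 = 0.00346.
Flow is from higher to lower head: from P-9 toward P-3, i.e. toward the south-west.

i ≈ 0.00346; groundwater flows toward the south-west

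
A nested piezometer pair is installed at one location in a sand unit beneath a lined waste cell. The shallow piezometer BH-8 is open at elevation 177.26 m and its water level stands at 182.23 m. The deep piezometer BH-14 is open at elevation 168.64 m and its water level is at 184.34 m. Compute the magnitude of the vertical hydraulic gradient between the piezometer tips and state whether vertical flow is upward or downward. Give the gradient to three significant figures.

Total head at BH-8: h = 182.23 m (water level in the standpipe).
Total head at BH-14: h = 184.34 m.
Δh = h(BH-8) − h(BH-14) = 182.23 − 184.34 = -2.11 m.
Vertical separation Δz = 177.26 − 168.64 = 8.62 m.
|i_v| = |Δh| / Δz = 2.11 / 8.62 = 0.245.
Head is higher in the deep piezometer, so vertical flow is upward (discharge condition).

|i_v| ≈ 0.245; vertical flow is upward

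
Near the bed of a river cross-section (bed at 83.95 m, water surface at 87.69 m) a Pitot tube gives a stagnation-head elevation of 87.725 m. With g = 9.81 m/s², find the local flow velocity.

v ≈ 0.829 m/s

Near the bed, under hydrostatic conditions, the piezometric head (z + ψ) equals the free-surface elevation, 87.69 m.
Velocity head = total − piezometric = 87.725 − 87.69 = 0.035 m.
v = √(2g·h_v) = √(2 × 9.81 × 0.035) = 0.829 m/s.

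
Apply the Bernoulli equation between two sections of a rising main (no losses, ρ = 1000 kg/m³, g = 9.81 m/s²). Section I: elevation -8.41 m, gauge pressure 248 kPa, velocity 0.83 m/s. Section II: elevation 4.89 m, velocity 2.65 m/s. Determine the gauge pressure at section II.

P₂ ≈ 114 kPa

Pressure head at I: ψ₁ = P₁/(ρg) = 248×1000 / (1000 × 9.81) = 25.28 m.
Velocity heads: v₁²/2g = 0.83²/19.62 = 0.035 m; v₂²/2g = 2.65²/19.62 = 0.358 m.
Total head H = z₁ + ψ₁ + v₁²/2g = -8.41 + 25.28 + 0.035 = 16.91 m.
ψ₂ = H − z₂ − v₂²/2g = 16.91 − 4.89 − 0.358 = 11.66 m.
P₂ = ρgψ₂ = 1000 × 9.81 × 11.66 ≈ 114 kPa.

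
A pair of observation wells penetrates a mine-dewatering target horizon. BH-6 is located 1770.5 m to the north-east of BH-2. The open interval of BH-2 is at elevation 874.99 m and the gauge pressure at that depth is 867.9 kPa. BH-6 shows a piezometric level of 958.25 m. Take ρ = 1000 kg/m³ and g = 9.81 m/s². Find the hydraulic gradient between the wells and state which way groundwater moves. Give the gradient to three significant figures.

i ≈ 0.00294; groundwater flows toward the north-east

Pressure head at BH-2: ψ = P/(ρg) = 867.9×1000 / (1000 × 9.81) = 88.47 m.
Total head at BH-2: h = z + ψ = 874.99 + 88.47 = 963.46 m.
Total head at BH-6: h = 958.25 m (water level in the piezometer is the total head).
Head difference: h(BH-2) − h(BH-6) = 963.46 − 958.25 = 5.21 m.
Hydraulic gradient: i = |Δh| / L = 5.21 / 1770.5 = 0.00294.
Flow is from higher to lower head: from BH-2 toward BH-6, i.e. toward the north-east.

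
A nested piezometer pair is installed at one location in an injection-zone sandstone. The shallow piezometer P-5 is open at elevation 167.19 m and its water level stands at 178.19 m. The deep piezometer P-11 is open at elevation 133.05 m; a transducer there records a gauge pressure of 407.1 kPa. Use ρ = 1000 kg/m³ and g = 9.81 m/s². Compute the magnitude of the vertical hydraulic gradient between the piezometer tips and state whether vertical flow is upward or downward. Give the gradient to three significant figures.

Total head at P-5: h = 178.19 m (water level in the standpipe).
Pressure head at P-11: ψ = P/(ρg) = 407.1×1000 / (1000 × 9.81) = 41.50 m.
Total head at P-11: h = z + ψ = 133.05 + 41.50 = 174.55 m.
Δh = h(P-5) − h(P-11) = 178.19 − 174.55 = 3.64 m.
Vertical separation Δz = 167.19 − 133.05 = 34.14 m.
|i_v| = |Δh| / Δz = 3.64 / 34.14 = 0.107.
Head is higher in the shallow piezometer, so vertical flow is downward (recharge condition).

|i_v| ≈ 0.107; vertical flow is downward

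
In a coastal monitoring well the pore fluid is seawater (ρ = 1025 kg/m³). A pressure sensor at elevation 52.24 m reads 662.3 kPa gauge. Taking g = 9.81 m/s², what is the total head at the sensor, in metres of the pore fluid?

ψ = P/(ρg) = 662.3×1000 / (1025 × 9.81) = 65.87 m.
h = z + ψ = 52.24 + 65.87 = 118.11 m.

h ≈ 118.11 m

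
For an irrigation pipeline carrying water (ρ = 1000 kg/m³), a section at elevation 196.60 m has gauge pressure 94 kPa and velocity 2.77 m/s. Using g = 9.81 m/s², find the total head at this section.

h ≈ 206.57 m

Pressure head ψ = P/(ρg) = 94×1000 / (1000 × 9.81) = 9.58 m.
Velocity head = v²/(2g) = 2.77² / (2 × 9.81) = 0.391 m.
h = z + ψ + v²/(2g) = 196.60 + 9.58 + 0.391 = 206.57 m.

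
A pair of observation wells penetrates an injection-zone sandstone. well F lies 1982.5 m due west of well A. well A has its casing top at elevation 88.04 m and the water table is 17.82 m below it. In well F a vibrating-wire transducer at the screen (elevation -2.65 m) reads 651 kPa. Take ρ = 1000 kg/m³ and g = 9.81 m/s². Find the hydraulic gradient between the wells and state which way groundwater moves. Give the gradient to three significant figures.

Total head at well A: h = 88.04 − 17.82 = 70.22 m.
Pressure head at well F: ψ = P/(ρg) = 651×1000 / (1000 × 9.81) = 66.36 m.
Total head at well F: h = z + ψ = -2.65 + 66.36 = 63.71 m.
Head difference: h(well A) − h(well F) = 70.22 − 63.71 = 6.51 m.
Hydraulic gradient: i = |Δh| / L = 6.51 / 1982.5 = 0.00328.
Flow is from higher to lower head: from well A toward well F, i.e. toward the west.

i ≈ 0.00328; groundwater flows toward the west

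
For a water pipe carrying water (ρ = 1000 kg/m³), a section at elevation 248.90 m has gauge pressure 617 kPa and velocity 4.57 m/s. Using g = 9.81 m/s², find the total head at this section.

h ≈ 312.86 m

Pressure head ψ = P/(ρg) = 617×1000 / (1000 × 9.81) = 62.90 m.
Velocity head = v²/(2g) = 4.57² / (2 × 9.81) = 1.064 m.
h = z + ψ + v²/(2g) = 248.90 + 62.90 + 1.064 = 312.86 m.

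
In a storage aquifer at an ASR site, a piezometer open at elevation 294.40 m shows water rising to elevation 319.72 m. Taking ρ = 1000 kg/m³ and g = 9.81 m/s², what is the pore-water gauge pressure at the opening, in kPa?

P ≈ 248 kPa

Pressure head ψ = h − z = 319.72 − 294.40 = 25.32 m.
P = ρgψ = 1000 × 9.81 × 25.32 = 248389 Pa ≈ 248 kPa.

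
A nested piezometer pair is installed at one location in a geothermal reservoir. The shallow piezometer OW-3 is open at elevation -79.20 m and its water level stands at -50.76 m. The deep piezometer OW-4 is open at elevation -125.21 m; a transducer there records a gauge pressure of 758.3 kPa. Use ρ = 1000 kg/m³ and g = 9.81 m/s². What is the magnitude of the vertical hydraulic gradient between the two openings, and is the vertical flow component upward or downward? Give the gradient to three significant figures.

Total head at OW-3: h = -50.76 m (water level in the standpipe).
Pressure head at OW-4: ψ = P/(ρg) = 758.3×1000 / (1000 × 9.81) = 77.30 m.
Total head at OW-4: h = z + ψ = -125.21 + 77.30 = -47.91 m.
Δh = h(OW-3) − h(OW-4) = -50.76 − (-47.91) = -2.85 m.
Vertical separation Δz = -79.20 − (-125.21) = 46.01 m.
|i_v| = |Δh| / Δz = 2.85 / 46.01 = 0.0619.
Head is higher in the deep piezometer, so vertical flow is upward (discharge condition).

|i_v| ≈ 0.0619; vertical flow is upward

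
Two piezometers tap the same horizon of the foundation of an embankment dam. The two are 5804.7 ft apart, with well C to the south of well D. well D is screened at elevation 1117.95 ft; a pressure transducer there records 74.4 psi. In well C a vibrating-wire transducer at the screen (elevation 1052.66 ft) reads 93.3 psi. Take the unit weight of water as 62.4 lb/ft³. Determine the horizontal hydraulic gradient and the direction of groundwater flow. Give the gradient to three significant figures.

i ≈ 0.00373; groundwater flows toward the south

Pressure head at well D: ψ = 144·P/γ = 144 × 74.4 / 62.4 = 171.69 ft.
Total head at well D: h = z + ψ = 1117.95 + 171.69 = 1289.64 ft.
Pressure head at well C: ψ = 144·P/γ = 144 × 93.3 / 62.4 = 215.31 ft.
Total head at well C: h = z + ψ = 1052.66 + 215.31 = 1267.97 ft.
Head difference: h(well D) − h(well C) = 1289.64 − 1267.97 = 21.67 ft.
Hydraulic gradient: i = |Δh| / L = 21.67 / 5804.7 = 0.00373.
Flow is from higher to lower head: from well D toward well C, i.e. toward the south.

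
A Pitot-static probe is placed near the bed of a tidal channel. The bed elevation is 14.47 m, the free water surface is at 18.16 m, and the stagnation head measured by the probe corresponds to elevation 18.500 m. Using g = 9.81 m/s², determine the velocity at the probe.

Near the bed, under hydrostatic conditions, the piezometric head (z + ψ) equals the free-surface elevation, 18.16 m.
Velocity head = total − piezometric = 18.500 − 18.16 = 0.340 m.
v = √(2g·h_v) = √(2 × 9.81 × 0.340) = 2.58 m/s.

v ≈ 2.58 m/s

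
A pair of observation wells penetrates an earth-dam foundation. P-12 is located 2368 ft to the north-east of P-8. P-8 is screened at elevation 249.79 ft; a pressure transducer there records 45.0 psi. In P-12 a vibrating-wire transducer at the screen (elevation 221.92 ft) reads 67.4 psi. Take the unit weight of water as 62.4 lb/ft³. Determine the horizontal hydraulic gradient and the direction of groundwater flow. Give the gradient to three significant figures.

Pressure head at P-8: ψ = 144·P/γ = 144 × 45.0 / 62.4 = 103.85 ft.
Total head at P-8: h = z + ψ = 249.79 + 103.85 = 353.64 ft.
Pressure head at P-12: ψ = 144·P/γ = 144 × 67.4 / 62.4 = 155.54 ft.
Total head at P-12: h = z + ψ = 221.92 + 155.54 = 377.46 ft.
Head difference: h(P-8) − h(P-12) = 353.64 − 377.46 = -23.82 ft.
Hydraulic gradient: i = |Δh| / L = 23.82 / 2368 = 0.0101.
Flow is from higher to lower head: from P-12 toward P-8, i.e. toward the south-west.

i ≈ 0.0101; groundwater flows toward the south-west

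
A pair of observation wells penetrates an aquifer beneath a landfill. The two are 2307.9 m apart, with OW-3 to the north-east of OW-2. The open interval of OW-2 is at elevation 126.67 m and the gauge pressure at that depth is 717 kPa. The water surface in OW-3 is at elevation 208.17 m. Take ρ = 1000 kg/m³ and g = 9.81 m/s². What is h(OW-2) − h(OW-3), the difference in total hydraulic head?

Pressure head at OW-2: ψ = P/(ρg) = 717×1000 / (1000 × 9.81) = 73.09 m.
Total head at OW-2: h = z + ψ = 126.67 + 73.09 = 199.76 m.
Total head at OW-3: h = 208.17 m (water level in the piezometer is the total head).
Head difference: h(OW-2) − h(OW-3) = 199.76 − 208.17 = -8.41 m.

Δh ≈ -8.41 m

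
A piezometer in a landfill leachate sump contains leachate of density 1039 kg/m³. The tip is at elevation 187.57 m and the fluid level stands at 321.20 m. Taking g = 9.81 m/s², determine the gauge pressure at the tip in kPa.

P ≈ 1360 kPa

Pressure head ψ = h − z = 321.20 − 187.57 = 133.63 m.
P = ρgψ = 1039 × 9.81 × 133.63 = 1362036 Pa ≈ 1360 kPa.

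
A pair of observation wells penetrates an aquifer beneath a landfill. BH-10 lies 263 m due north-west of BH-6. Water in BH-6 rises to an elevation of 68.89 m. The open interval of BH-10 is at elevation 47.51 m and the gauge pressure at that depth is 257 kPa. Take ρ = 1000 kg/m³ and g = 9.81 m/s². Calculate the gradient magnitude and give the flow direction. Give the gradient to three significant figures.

Total head at BH-6: h = 68.89 m (water level in the piezometer is the total head).
Pressure head at BH-10: ψ = P/(ρg) = 257×1000 / (1000 × 9.81) = 26.20 m.
Total head at BH-10: h = z + ψ = 47.51 + 26.20 = 73.71 m.
Head difference: h(BH-6) − h(BH-10) = 68.89 − 73.71 = -4.82 m.
Hydraulic gradient: i = |Δh| / L = 4.82 / 263 = 0.0183.
Flow is from higher to lower head: from BH-10 toward BH-6, i.e. toward the south-east.

i ≈ 0.0183; groundwater flows toward the south-east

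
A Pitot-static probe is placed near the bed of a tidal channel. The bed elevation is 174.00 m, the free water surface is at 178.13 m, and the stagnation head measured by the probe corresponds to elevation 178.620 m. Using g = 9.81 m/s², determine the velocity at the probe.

Near the bed, under hydrostatic conditions, the piezometric head (z + ψ) equals the free-surface elevation, 178.13 m.
Velocity head = total − piezometric = 178.620 − 178.13 = 0.490 m.
v = √(2g·h_v) = √(2 × 9.81 × 0.490) = 3.10 m/s.

v ≈ 3.10 m/s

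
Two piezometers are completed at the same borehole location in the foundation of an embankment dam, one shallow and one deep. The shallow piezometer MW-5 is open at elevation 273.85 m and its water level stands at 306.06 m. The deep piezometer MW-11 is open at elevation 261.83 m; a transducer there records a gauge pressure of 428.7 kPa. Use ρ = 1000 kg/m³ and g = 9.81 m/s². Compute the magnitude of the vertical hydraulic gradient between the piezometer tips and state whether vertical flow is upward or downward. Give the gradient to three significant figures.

|i_v| ≈ 0.0441; vertical flow is downward

Total head at MW-5: h = 306.06 m (water level in the standpipe).
Pressure head at MW-11: ψ = P/(ρg) = 428.7×1000 / (1000 × 9.81) = 43.70 m.
Total head at MW-11: h = z + ψ = 261.83 + 43.70 = 305.53 m.
Δh = h(MW-5) − h(MW-11) = 306.06 − 305.53 = 0.53 m.
Vertical separation Δz = 273.85 − 261.83 = 12.02 m.
|i_v| = |Δh| / Δz = 0.53 / 12.02 = 0.0441.
Head is higher in the shallow piezometer, so vertical flow is downward (recharge condition).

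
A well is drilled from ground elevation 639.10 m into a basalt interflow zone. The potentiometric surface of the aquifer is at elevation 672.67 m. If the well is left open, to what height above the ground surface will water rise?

≈ 33.57 m above ground

Water rises to the potentiometric surface, so the rise above ground = 672.67 − 639.10 = 33.57 m.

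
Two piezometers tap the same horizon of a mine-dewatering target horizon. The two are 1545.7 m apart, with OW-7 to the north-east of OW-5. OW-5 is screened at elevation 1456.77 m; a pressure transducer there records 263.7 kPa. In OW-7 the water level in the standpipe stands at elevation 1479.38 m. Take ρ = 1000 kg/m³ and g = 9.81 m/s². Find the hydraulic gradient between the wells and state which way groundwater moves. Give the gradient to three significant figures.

i ≈ 0.00276; groundwater flows toward the north-east

Pressure head at OW-5: ψ = P/(ρg) = 263.7×1000 / (1000 × 9.81) = 26.88 m.
Total head at OW-5: h = z + ψ = 1456.77 + 26.88 = 1483.65 m.
Total head at OW-7: h = 1479.38 m (water level in the piezometer is the total head).
Head difference: h(OW-5) − h(OW-7) = 1483.65 − 1479.38 = 4.27 m.
Hydraulic gradient: i = |Δh| / L = 4.27 / 1545.7 = 0.00276.
Flow is from higher to lower head: from OW-5 toward OW-7, i.e. toward the north-east.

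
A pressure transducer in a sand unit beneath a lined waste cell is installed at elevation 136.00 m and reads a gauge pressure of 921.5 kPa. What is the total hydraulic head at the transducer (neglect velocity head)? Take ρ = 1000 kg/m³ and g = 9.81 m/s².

h ≈ 229.93 m

ψ = P/(ρg) = 921.5×1000 / (1000 × 9.81) = 93.93 m.
h = z + ψ = 136.00 + 93.93 = 229.93 m.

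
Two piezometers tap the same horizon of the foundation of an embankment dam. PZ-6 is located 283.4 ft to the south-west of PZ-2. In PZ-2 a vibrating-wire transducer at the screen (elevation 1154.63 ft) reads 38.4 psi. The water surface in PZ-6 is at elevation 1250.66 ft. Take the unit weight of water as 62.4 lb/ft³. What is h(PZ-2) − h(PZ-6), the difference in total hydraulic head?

Δh ≈ -7.41 ft

Pressure head at PZ-2: ψ = 144·P/γ = 144 × 38.4 / 62.4 = 88.62 ft.
Total head at PZ-2: h = z + ψ = 1154.63 + 88.62 = 1243.25 ft.
Total head at PZ-6: h = 1250.66 ft (water level in the piezometer is the total head).
Head difference: h(PZ-2) − h(PZ-6) = 1243.25 − 1250.66 = -7.41 ft.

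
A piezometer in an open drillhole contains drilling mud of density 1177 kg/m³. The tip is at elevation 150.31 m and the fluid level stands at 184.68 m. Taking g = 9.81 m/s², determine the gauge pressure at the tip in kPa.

Pressure head ψ = h − z = 184.68 − 150.31 = 34.37 m.
P = ρgψ = 1177 × 9.81 × 34.37 = 396849 Pa ≈ 397 kPa.

P ≈ 397 kPa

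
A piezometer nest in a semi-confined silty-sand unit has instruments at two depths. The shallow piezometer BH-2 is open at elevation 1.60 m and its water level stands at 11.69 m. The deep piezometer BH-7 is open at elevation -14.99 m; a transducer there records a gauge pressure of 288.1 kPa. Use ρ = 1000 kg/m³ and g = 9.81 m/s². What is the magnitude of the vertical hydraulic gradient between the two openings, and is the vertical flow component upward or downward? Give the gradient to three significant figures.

Total head at BH-2: h = 11.69 m (water level in the standpipe).
Pressure head at BH-7: ψ = P/(ρg) = 288.1×1000 / (1000 × 9.81) = 29.37 m.
Total head at BH-7: h = z + ψ = -14.99 + 29.37 = 14.38 m.
Δh = h(BH-2) − h(BH-7) = 11.69 − 14.38 = -2.69 m.
Vertical separation Δz = 1.60 − (-14.99) = 16.59 m.
|i_v| = |Δh| / Δz = 2.69 / 16.59 = 0.162.
Head is higher in the deep piezometer, so vertical flow is upward (discharge condition).

|i_v| ≈ 0.162; vertical flow is upward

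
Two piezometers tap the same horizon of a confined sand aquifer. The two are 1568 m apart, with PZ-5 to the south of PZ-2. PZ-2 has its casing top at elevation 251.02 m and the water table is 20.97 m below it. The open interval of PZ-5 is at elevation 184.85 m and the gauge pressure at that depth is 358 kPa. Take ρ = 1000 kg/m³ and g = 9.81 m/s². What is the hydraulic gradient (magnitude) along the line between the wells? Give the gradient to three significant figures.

Total head at PZ-2: h = 251.02 − 20.97 = 230.05 m.
Pressure head at PZ-5: ψ = P/(ρg) = 358×1000 / (1000 × 9.81) = 36.49 m.
Total head at PZ-5: h = z + ψ = 184.85 + 36.49 = 221.34 m.
Head difference: h(PZ-2) − h(PZ-5) = 230.05 − 221.34 = 8.71 m.
Hydraulic gradient: i = |Δh| / L = 8.71 / 1568 = 0.00555.

i ≈ 0.00555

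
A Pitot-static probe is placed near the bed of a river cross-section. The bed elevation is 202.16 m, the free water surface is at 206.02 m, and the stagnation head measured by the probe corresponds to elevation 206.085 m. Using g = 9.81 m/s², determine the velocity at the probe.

Near the bed, under hydrostatic conditions, the piezometric head (z + ψ) equals the free-surface elevation, 206.02 m.
Velocity head = total − piezometric = 206.085 − 206.02 = 0.065 m.
v = √(2g·h_v) = √(2 × 9.81 × 0.065) = 1.13 m/s.

v ≈ 1.13 m/s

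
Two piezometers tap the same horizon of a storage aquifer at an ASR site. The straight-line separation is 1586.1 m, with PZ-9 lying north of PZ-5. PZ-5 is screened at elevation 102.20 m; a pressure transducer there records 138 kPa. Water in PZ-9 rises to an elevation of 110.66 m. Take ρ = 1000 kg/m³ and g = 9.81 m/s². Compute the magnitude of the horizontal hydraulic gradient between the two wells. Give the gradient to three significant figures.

Pressure head at PZ-5: ψ = P/(ρg) = 138×1000 / (1000 × 9.81) = 14.07 m.
Total head at PZ-5: h = z + ψ = 102.20 + 14.07 = 116.27 m.
Total head at PZ-9: h = 110.66 m (water level in the piezometer is the total head).
Head difference: h(PZ-5) − h(PZ-9) = 116.27 − 110.66 = 5.61 m.
Hydraulic gradient: i = |Δh| / L = 5.61 / 1586.1 = 0.00354.

i ≈ 0.00354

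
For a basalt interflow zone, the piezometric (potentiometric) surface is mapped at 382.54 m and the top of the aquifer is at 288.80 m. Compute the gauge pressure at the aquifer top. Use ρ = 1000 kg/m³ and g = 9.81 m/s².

P ≈ 920 kPa

Pressure head at the aquifer top: ψ = h − z = 382.54 − 288.80 = 93.74 m.
P = ρgψ = 1000 × 9.81 × 93.74 = 919589 Pa ≈ 920 kPa.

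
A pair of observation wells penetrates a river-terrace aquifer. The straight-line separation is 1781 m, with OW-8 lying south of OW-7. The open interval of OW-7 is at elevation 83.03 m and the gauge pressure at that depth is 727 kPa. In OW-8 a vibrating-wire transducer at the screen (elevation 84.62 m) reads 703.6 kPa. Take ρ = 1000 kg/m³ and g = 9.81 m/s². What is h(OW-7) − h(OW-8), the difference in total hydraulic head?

Pressure head at OW-7: ψ = P/(ρg) = 727×1000 / (1000 × 9.81) = 74.11 m.
Total head at OW-7: h = z + ψ = 83.03 + 74.11 = 157.14 m.
Pressure head at OW-8: ψ = P/(ρg) = 703.6×1000 / (1000 × 9.81) = 71.72 m.
Total head at OW-8: h = z + ψ = 84.62 + 71.72 = 156.34 m.
Head difference: h(OW-7) − h(OW-8) = 157.14 − 156.34 = 0.80 m.

Δh ≈ 0.80 m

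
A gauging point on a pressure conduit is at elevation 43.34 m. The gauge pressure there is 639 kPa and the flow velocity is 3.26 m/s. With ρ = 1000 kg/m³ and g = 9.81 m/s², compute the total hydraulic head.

Pressure head ψ = P/(ρg) = 639×1000 / (1000 × 9.81) = 65.14 m.
Velocity head = v²/(2g) = 3.26² / (2 × 9.81) = 0.542 m.
h = z + ψ + v²/(2g) = 43.34 + 65.14 + 0.542 = 109.02 m.

h ≈ 109.02 m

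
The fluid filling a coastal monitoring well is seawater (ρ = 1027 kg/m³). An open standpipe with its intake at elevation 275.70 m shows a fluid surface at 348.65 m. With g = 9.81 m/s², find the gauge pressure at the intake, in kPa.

Pressure head ψ = h − z = 348.65 − 275.70 = 72.95 m.
P = ρgψ = 1027 × 9.81 × 72.95 = 734962 Pa ≈ 735 kPa.

P ≈ 735 kPa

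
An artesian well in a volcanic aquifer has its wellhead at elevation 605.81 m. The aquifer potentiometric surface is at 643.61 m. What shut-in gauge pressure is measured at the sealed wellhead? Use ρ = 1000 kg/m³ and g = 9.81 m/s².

P ≈ 371 kPa

Head above the cap: Δh = 643.61 − 605.81 = 37.80 m.
P = ρgΔh = 1000 × 9.81 × 37.80 = 370818 Pa ≈ 371 kPa.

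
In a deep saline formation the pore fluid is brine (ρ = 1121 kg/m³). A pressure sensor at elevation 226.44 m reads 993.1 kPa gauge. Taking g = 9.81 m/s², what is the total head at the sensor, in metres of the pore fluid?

h ≈ 316.75 m

ψ = P/(ρg) = 993.1×1000 / (1121 × 9.81) = 90.31 m.
h = z + ψ = 226.44 + 90.31 = 316.75 m.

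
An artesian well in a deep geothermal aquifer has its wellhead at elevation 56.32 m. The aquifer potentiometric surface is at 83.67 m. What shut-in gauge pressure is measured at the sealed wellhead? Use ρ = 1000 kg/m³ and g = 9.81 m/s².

Head above the cap: Δh = 83.67 − 56.32 = 27.35 m.
P = ρgΔh = 1000 × 9.81 × 27.35 = 268304 Pa ≈ 268 kPa.

P ≈ 268 kPa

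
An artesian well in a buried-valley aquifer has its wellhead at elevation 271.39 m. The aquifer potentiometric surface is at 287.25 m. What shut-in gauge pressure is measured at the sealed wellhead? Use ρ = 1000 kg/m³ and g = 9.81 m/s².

Head above the cap: Δh = 287.25 − 271.39 = 15.86 m.
P = ρgΔh = 1000 × 9.81 × 15.86 = 155587 Pa ≈ 156 kPa.

P ≈ 156 kPa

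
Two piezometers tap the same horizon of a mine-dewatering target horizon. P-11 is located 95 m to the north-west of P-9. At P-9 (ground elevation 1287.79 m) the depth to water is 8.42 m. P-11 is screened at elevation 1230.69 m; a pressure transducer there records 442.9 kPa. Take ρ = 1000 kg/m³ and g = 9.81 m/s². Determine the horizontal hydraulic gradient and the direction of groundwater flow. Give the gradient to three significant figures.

Total head at P-9: h = 1287.79 − 8.42 = 1279.37 m.
Pressure head at P-11: ψ = P/(ρg) = 442.9×1000 / (1000 × 9.81) = 45.15 m.
Total head at P-11: h = z + ψ = 1230.69 + 45.15 = 1275.84 m.
Head difference: h(P-9) − h(P-11) = 1279.37 − 1275.84 = 3.53 m.
Hydraulic gradient: i = |Δh| / L = 3.53 / 95 = 0.0372.
Flow is from higher to lower head: from P-9 toward P-11, i.e. toward the north-west.

i ≈ 0.0372; groundwater flows toward the north-west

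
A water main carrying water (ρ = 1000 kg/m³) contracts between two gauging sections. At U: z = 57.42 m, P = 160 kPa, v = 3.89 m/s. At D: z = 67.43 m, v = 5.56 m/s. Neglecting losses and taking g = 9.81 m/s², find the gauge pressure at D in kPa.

Pressure head at U: ψ₁ = P₁/(ρg) = 160×1000 / (1000 × 9.81) = 16.31 m.
Velocity heads: v₁²/2g = 3.89²/19.62 = 0.771 m; v₂²/2g = 5.56²/19.62 = 1.576 m.
Total head H = z₁ + ψ₁ + v₁²/2g = 57.42 + 16.31 + 0.771 = 74.50 m.
ψ₂ = H − z₂ − v₂²/2g = 74.50 − 67.43 − 1.576 = 5.49 m.
P₂ = ρgψ₂ = 1000 × 9.81 × 5.49 ≈ 53.9 kPa.

P₂ ≈ 53.9 kPa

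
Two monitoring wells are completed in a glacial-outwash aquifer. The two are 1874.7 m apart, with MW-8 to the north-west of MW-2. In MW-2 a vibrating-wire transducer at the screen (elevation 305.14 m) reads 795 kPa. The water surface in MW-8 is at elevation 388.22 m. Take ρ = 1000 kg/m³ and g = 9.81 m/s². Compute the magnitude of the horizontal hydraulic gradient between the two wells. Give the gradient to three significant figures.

i ≈ 0.00109

Pressure head at MW-2: ψ = P/(ρg) = 795×1000 / (1000 × 9.81) = 81.04 m.
Total head at MW-2: h = z + ψ = 305.14 + 81.04 = 386.18 m.
Total head at MW-8: h = 388.22 m (water level in the piezometer is the total head).
Head difference: h(MW-2) − h(MW-8) = 386.18 − 388.22 = -2.04 m.
Hydraulic gradient: i = |Δh| / L = 2.04 / 1874.7 = 0.00109.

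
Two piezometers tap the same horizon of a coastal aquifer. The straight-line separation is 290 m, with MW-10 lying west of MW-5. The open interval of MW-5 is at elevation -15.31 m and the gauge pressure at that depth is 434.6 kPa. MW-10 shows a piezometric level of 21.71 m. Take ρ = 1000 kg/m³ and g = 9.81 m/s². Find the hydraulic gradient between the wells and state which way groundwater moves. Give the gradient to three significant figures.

Pressure head at MW-5: ψ = P/(ρg) = 434.6×1000 / (1000 × 9.81) = 44.30 m.
Total head at MW-5: h = z + ψ = -15.31 + 44.30 = 28.99 m.
Total head at MW-10: h = 21.71 m (water level in the piezometer is the total head).
Head difference: h(MW-5) − h(MW-10) = 28.99 − 21.71 = 7.28 m.
Hydraulic gradient: i = |Δh| / L = 7.28 / 290 = 0.0251.
Flow is from higher to lower head: from MW-5 toward MW-10, i.e. toward the west.

i ≈ 0.0251; groundwater flows toward the west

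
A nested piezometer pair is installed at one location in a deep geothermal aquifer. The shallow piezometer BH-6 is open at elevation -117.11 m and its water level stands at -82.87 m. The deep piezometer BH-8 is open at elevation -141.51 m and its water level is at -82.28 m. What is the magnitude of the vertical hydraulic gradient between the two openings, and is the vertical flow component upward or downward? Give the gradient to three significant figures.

Total head at BH-6: h = -82.87 m (water level in the standpipe).
Total head at BH-8: h = -82.28 m.
Δh = h(BH-6) − h(BH-8) = -82.87 − (-82.28) = -0.59 m.
Vertical separation Δz = -117.11 − (-141.51) = 24.40 m.
|i_v| = |Δh| / Δz = 0.59 / 24.40 = 0.0242.
Head is higher in the deep piezometer, so vertical flow is upward (discharge condition).

|i_v| ≈ 0.0242; vertical flow is upward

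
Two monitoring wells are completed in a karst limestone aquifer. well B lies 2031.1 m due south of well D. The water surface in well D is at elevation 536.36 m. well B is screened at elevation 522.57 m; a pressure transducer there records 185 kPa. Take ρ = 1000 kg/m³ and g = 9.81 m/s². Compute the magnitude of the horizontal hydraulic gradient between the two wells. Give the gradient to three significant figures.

Total head at well D: h = 536.36 m (water level in the piezometer is the total head).
Pressure head at well B: ψ = P/(ρg) = 185×1000 / (1000 × 9.81) = 18.86 m.
Total head at well B: h = z + ψ = 522.57 + 18.86 = 541.43 m.
Head difference: h(well D) − h(well B) = 536.36 − 541.43 = -5.07 m.
Hydraulic gradient: i = |Δh| / L = 5.07 / 2031.1 = 0.00250.

i ≈ 0.00250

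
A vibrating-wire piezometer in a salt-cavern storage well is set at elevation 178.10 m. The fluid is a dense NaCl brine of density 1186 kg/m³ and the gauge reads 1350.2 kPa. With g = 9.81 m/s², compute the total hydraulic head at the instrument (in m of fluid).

h ≈ 294.15 m

ψ = P/(ρg) = 1350.2×1000 / (1186 × 9.81) = 116.05 m.
h = z + ψ = 178.10 + 116.05 = 294.15 m.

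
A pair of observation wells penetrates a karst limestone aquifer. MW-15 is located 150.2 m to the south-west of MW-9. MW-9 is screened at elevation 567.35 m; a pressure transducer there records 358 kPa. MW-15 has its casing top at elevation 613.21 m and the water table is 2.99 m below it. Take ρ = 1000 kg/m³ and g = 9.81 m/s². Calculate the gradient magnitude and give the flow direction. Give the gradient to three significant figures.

Pressure head at MW-9: ψ = P/(ρg) = 358×1000 / (1000 × 9.81) = 36.49 m.
Total head at MW-9: h = z + ψ = 567.35 + 36.49 = 603.84 m.
Total head at MW-15: h = 613.21 − 2.99 = 610.22 m.
Head difference: h(MW-9) − h(MW-15) = 603.84 − 610.22 = -6.38 m.
Hydraulic gradient: i = |Δh| / L = 6.38 / 150.2 = 0.0425.
Flow is from higher to lower head: from MW-15 toward MW-9, i.e. toward the north-east.

i ≈ 0.0425; groundwater flows toward the north-east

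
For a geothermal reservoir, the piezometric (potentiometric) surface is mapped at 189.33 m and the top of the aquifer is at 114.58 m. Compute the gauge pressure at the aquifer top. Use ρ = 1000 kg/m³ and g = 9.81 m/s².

Pressure head at the aquifer top: ψ = h − z = 189.33 − 114.58 = 74.75 m.
P = ρgψ = 1000 × 9.81 × 74.75 = 733298 Pa ≈ 733 kPa.

P ≈ 733 kPa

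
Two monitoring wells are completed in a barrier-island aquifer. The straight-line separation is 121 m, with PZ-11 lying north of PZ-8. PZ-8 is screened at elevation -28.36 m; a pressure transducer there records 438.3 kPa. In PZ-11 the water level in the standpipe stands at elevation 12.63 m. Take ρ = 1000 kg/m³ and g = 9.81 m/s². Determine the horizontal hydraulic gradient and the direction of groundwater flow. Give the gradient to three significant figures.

i ≈ 0.0305; groundwater flows toward the north

Pressure head at PZ-8: ψ = P/(ρg) = 438.3×1000 / (1000 × 9.81) = 44.68 m.
Total head at PZ-8: h = z + ψ = -28.36 + 44.68 = 16.32 m.
Total head at PZ-11: h = 12.63 m (water level in the piezometer is the total head).
Head difference: h(PZ-8) − h(PZ-11) = 16.32 − 12.63 = 3.69 m.
Hydraulic gradient: i = |Δh| / L = 3.69 / 121 = 0.0305.
Flow is from higher to lower head: from PZ-8 toward PZ-11, i.e. toward the north.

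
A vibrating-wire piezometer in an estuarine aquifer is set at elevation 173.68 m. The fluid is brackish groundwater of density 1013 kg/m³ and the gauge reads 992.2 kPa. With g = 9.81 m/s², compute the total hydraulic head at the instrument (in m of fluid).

ψ = P/(ρg) = 992.2×1000 / (1013 × 9.81) = 99.84 m.
h = z + ψ = 173.68 + 99.84 = 273.52 m.

h ≈ 273.52 m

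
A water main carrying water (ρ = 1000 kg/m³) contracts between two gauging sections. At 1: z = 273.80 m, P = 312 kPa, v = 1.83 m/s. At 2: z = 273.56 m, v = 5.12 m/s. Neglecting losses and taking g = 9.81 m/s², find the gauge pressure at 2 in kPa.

P₂ ≈ 303 kPa

Pressure head at 1: ψ₁ = P₁/(ρg) = 312×1000 / (1000 × 9.81) = 31.80 m.
Velocity heads: v₁²/2g = 1.83²/19.62 = 0.171 m; v₂²/2g = 5.12²/19.62 = 1.336 m.
Total head H = z₁ + ψ₁ + v₁²/2g = 273.80 + 31.80 + 0.171 = 305.77 m.
ψ₂ = H − z₂ − v₂²/2g = 305.77 − 273.56 − 1.336 = 30.87 m.
P₂ = ρgψ₂ = 1000 × 9.81 × 30.87 ≈ 303 kPa.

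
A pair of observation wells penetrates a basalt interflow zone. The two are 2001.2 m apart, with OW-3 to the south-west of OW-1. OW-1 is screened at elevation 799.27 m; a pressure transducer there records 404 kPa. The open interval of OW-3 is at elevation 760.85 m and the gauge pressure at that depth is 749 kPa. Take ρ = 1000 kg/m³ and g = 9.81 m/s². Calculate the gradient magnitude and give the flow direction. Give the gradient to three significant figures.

Pressure head at OW-1: ψ = P/(ρg) = 404×1000 / (1000 × 9.81) = 41.18 m.
Total head at OW-1: h = z + ψ = 799.27 + 41.18 = 840.45 m.
Pressure head at OW-3: ψ = P/(ρg) = 749×1000 / (1000 × 9.81) = 76.35 m.
Total head at OW-3: h = z + ψ = 760.85 + 76.35 = 837.20 m.
Head difference: h(OW-1) − h(OW-3) = 840.45 − 837.20 = 3.25 m.
Hydraulic gradient: i = |Δh| / L = 3.25 / 2001.2 = 0.00162.
Flow is from higher to lower head: from OW-1 toward OW-3, i.e. toward the south-west.

i ≈ 0.00162; groundwater flows toward the south-west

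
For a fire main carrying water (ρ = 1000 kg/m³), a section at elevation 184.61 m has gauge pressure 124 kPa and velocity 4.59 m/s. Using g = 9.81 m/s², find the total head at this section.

h ≈ 198.32 m

Pressure head ψ = P/(ρg) = 124×1000 / (1000 × 9.81) = 12.64 m.
Velocity head = v²/(2g) = 4.59² / (2 × 9.81) = 1.074 m.
h = z + ψ + v²/(2g) = 184.61 + 12.64 + 1.074 = 198.32 m.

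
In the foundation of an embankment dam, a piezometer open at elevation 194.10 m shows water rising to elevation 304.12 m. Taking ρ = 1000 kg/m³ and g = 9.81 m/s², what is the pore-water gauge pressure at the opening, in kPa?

P ≈ 1080 kPa

Pressure head ψ = h − z = 304.12 − 194.10 = 110.02 m.
P = ρgψ = 1000 × 9.81 × 110.02 = 1079296 Pa ≈ 1080 kPa.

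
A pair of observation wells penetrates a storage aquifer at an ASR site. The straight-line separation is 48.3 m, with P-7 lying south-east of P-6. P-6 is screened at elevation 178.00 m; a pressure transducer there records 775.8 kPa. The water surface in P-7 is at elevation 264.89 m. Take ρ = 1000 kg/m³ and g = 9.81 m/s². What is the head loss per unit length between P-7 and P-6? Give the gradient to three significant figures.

i ≈ 0.162 m/m

Pressure head at P-6: ψ = P/(ρg) = 775.8×1000 / (1000 × 9.81) = 79.08 m.
Total head at P-6: h = z + ψ = 178.00 + 79.08 = 257.08 m.
Total head at P-7: h = 264.89 m (water level in the piezometer is the total head).
Head difference: h(P-6) − h(P-7) = 257.08 − 264.89 = -7.81 m.
Hydraulic gradient: i = |Δh| / L = 7.81 / 48.3 = 0.162.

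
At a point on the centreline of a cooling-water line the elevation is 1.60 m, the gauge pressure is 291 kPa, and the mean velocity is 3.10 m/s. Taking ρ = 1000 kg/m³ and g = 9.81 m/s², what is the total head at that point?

Pressure head ψ = P/(ρg) = 291×1000 / (1000 × 9.81) = 29.66 m.
Velocity head = v²/(2g) = 3.10² / (2 × 9.81) = 0.490 m.
h = z + ψ + v²/(2g) = 1.60 + 29.66 + 0.490 = 31.75 m.

h ≈ 31.75 m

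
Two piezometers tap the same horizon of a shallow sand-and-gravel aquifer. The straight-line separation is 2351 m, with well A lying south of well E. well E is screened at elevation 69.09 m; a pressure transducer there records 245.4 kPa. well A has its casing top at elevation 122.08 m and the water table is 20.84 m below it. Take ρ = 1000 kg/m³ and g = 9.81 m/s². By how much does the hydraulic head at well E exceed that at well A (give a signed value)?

Pressure head at well E: ψ = P/(ρg) = 245.4×1000 / (1000 × 9.81) = 25.02 m.
Total head at well E: h = z + ψ = 69.09 + 25.02 = 94.11 m.
Total head at well A: h = 122.08 − 20.84 = 101.24 m.
Head difference: h(well E) − h(well A) = 94.11 − 101.24 = -7.13 m.

Δh ≈ -7.13 m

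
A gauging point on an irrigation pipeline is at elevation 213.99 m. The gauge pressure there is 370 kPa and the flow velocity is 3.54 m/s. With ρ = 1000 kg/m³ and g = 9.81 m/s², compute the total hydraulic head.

h ≈ 252.35 m

Pressure head ψ = P/(ρg) = 370×1000 / (1000 × 9.81) = 37.72 m.
Velocity head = v²/(2g) = 3.54² / (2 × 9.81) = 0.639 m.
h = z + ψ + v²/(2g) = 213.99 + 37.72 + 0.639 = 252.35 m.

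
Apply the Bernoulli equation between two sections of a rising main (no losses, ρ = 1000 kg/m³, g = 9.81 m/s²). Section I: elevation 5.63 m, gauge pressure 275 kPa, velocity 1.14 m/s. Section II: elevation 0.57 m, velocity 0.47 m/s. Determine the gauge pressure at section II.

P₂ ≈ 325 kPa

Pressure head at I: ψ₁ = P₁/(ρg) = 275×1000 / (1000 × 9.81) = 28.03 m.
Velocity heads: v₁²/2g = 1.14²/19.62 = 0.066 m; v₂²/2g = 0.47²/19.62 = 0.011 m.
Total head H = z₁ + ψ₁ + v₁²/2g = 5.63 + 28.03 + 0.066 = 33.73 m.
ψ₂ = H − z₂ − v₂²/2g = 33.73 − 0.57 − 0.011 = 33.15 m.
P₂ = ρgψ₂ = 1000 × 9.81 × 33.15 ≈ 325 kPa.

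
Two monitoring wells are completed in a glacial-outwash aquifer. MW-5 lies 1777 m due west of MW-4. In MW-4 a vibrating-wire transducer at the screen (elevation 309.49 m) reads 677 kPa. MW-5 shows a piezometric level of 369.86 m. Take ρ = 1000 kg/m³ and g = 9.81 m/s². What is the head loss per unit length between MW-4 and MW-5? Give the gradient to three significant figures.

i ≈ 0.00486 m/m

Pressure head at MW-4: ψ = P/(ρg) = 677×1000 / (1000 × 9.81) = 69.01 m.
Total head at MW-4: h = z + ψ = 309.49 + 69.01 = 378.50 m.
Total head at MW-5: h = 369.86 m (water level in the piezometer is the total head).
Head difference: h(MW-4) − h(MW-5) = 378.50 − 369.86 = 8.64 m.
Hydraulic gradient: i = |Δh| / L = 8.64 / 1777 = 0.00486.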